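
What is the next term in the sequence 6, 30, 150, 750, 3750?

Ratios: 30 / 6 = 5.0
This is a geometric sequence with common ratio r = 5.
Next term = 3750 * 5 = 18750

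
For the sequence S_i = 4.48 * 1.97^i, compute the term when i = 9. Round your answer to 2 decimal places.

S_9 = 4.48 * 1.97^9 ≈ 4.48 * 446.8853 ≈ 2002.05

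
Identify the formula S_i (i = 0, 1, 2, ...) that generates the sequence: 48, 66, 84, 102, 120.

Check differences: 66 - 48 = 18
84 - 66 = 18
Common difference d = 18.
First term a = 48.
Formula: S_i = 48 + 18*i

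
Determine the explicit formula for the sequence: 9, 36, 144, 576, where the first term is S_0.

Check ratios: 36 / 9 = 4.0
Common ratio r = 4.
First term a = 9.
Formula: S_i = 9 * 4^i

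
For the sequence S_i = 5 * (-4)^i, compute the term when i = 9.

S_9 = 5 * (-4)^9 = 5 * -262144 = -1310720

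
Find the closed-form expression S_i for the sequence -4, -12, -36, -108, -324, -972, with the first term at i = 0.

Check ratios: -12 / -4 = 3.0
Common ratio r = 3.
First term a = -4.
Formula: S_i = -4 * 3^i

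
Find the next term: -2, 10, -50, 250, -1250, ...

Ratios: 10 / -2 = -5.0
This is a geometric sequence with common ratio r = -5.
Next term = -1250 * -5 = 6250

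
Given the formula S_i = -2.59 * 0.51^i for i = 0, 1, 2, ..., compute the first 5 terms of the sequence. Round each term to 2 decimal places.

This is a geometric sequence.
i=0: S_0 = -2.59 * 0.51^0 = -2.59
i=1: S_1 = -2.59 * 0.51^1 ≈ -1.32
i=2: S_2 = -2.59 * 0.51^2 ≈ -0.67
i=3: S_3 = -2.59 * 0.51^3 ≈ -0.34
i=4: S_4 = -2.59 * 0.51^4 ≈ -0.18
The first 5 terms are: [-2.59, -1.32, -0.67, -0.34, -0.18]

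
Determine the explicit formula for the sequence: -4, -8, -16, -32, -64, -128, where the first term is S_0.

Check ratios: -8 / -4 = 2.0
Common ratio r = 2.
First term a = -4.
Formula: S_i = -4 * 2^i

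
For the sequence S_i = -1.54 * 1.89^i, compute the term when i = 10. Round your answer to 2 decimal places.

S_10 = -1.54 * 1.89^10 ≈ -1.54 * 581.5915 ≈ -895.65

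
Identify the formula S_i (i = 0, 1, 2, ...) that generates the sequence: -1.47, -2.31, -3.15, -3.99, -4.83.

Check differences: -2.31 - -1.47 = -0.84
-3.15 - -2.31 = -0.84
Common difference d = -0.84.
First term a = -1.47.
Formula: S_i = -1.47 - 0.84*i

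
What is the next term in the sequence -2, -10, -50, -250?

Ratios: -10 / -2 = 5.0
This is a geometric sequence with common ratio r = 5.
Next term = -250 * 5 = -1250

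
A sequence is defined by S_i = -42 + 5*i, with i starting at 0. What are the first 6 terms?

This is an arithmetic sequence.
i=0: S_0 = -42 + 5*0 = -42
i=1: S_1 = -42 + 5*1 = -37
i=2: S_2 = -42 + 5*2 = -32
i=3: S_3 = -42 + 5*3 = -27
i=4: S_4 = -42 + 5*4 = -22
i=5: S_5 = -42 + 5*5 = -17
The first 6 terms are: [-42, -37, -32, -27, -22, -17]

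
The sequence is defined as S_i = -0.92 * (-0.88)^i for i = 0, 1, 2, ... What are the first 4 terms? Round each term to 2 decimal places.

This is a geometric sequence.
i=0: S_0 = -0.92 * (-0.88)^0 = -0.92
i=1: S_1 = -0.92 * (-0.88)^1 ≈ 0.81
i=2: S_2 = -0.92 * (-0.88)^2 ≈ -0.71
i=3: S_3 = -0.92 * (-0.88)^3 ≈ 0.63
The first 4 terms are: [-0.92, 0.81, -0.71, 0.63]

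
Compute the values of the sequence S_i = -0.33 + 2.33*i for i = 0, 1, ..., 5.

This is an arithmetic sequence.
i=0: S_0 = -0.33 + 2.33*0 = -0.33
i=1: S_1 = -0.33 + 2.33*1 = 2.0
i=2: S_2 = -0.33 + 2.33*2 = 4.33
i=3: S_3 = -0.33 + 2.33*3 = 6.66
i=4: S_4 = -0.33 + 2.33*4 = 8.99
i=5: S_5 = -0.33 + 2.33*5 = 11.32
The first 6 terms are: [-0.33, 2.0, 4.33, 6.66, 8.99, 11.32]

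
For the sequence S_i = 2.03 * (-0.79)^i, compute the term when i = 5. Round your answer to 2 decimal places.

S_5 = 2.03 * (-0.79)^5 ≈ 2.03 * -0.3077 ≈ -0.62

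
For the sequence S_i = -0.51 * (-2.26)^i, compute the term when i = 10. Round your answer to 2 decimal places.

S_10 = -0.51 * (-2.26)^10 ≈ -0.51 * 3476.037 ≈ -1772.78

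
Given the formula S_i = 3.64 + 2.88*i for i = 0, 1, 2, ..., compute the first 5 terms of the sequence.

This is an arithmetic sequence.
i=0: S_0 = 3.64 + 2.88*0 = 3.64
i=1: S_1 = 3.64 + 2.88*1 = 6.52
i=2: S_2 = 3.64 + 2.88*2 = 9.4
i=3: S_3 = 3.64 + 2.88*3 = 12.28
i=4: S_4 = 3.64 + 2.88*4 = 15.16
The first 5 terms are: [3.64, 6.52, 9.4, 12.28, 15.16]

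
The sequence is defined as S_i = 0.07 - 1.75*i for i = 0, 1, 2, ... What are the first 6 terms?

This is an arithmetic sequence.
i=0: S_0 = 0.07 + -1.75*0 = 0.07
i=1: S_1 = 0.07 + -1.75*1 = -1.68
i=2: S_2 = 0.07 + -1.75*2 = -3.43
i=3: S_3 = 0.07 + -1.75*3 = -5.18
i=4: S_4 = 0.07 + -1.75*4 = -6.93
i=5: S_5 = 0.07 + -1.75*5 = -8.68
The first 6 terms are: [0.07, -1.68, -3.43, -5.18, -6.93, -8.68]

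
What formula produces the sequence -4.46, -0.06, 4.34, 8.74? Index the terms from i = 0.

Check differences: -0.06 - -4.46 = 4.4
4.34 - -0.06 = 4.4
Common difference d = 4.4.
First term a = -4.46.
Formula: S_i = -4.46 + 4.40*i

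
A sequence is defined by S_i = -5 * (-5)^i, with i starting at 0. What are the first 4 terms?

This is a geometric sequence.
i=0: S_0 = -5 * (-5)^0 = -5
i=1: S_1 = -5 * (-5)^1 = 25
i=2: S_2 = -5 * (-5)^2 = -125
i=3: S_3 = -5 * (-5)^3 = 625
The first 4 terms are: [-5, 25, -125, 625]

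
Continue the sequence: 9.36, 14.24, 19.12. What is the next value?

Differences: 14.24 - 9.36 = 4.88
This is an arithmetic sequence with common difference d = 4.88.
Next term = 19.12 + 4.88 = 24.0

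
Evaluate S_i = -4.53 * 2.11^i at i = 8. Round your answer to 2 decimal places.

S_8 = -4.53 * 2.11^8 ≈ -4.53 * 392.8797 ≈ -1779.75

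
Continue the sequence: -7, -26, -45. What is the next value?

Differences: -26 - -7 = -19
This is an arithmetic sequence with common difference d = -19.
Next term = -45 + -19 = -64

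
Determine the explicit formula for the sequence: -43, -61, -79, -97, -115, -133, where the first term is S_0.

Check differences: -61 - -43 = -18
-79 - -61 = -18
Common difference d = -18.
First term a = -43.
Formula: S_i = -43 - 18*i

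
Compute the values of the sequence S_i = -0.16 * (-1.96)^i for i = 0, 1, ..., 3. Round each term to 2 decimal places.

This is a geometric sequence.
i=0: S_0 = -0.16 * (-1.96)^0 = -0.16
i=1: S_1 = -0.16 * (-1.96)^1 ≈ 0.31
i=2: S_2 = -0.16 * (-1.96)^2 ≈ -0.61
i=3: S_3 = -0.16 * (-1.96)^3 ≈ 1.2
The first 4 terms are: [-0.16, 0.31, -0.61, 1.2]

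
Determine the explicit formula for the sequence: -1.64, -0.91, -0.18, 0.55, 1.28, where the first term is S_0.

Check differences: -0.91 - -1.64 = 0.73
-0.18 - -0.91 = 0.73
Common difference d = 0.73.
First term a = -1.64.
Formula: S_i = -1.64 + 0.73*i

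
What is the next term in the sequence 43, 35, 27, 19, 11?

Differences: 35 - 43 = -8
This is an arithmetic sequence with common difference d = -8.
Next term = 11 + -8 = 3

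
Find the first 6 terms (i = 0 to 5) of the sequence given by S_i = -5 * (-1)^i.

This is a geometric sequence.
i=0: S_0 = -5 * (-1)^0 = -5
i=1: S_1 = -5 * (-1)^1 = 5
i=2: S_2 = -5 * (-1)^2 = -5
i=3: S_3 = -5 * (-1)^3 = 5
i=4: S_4 = -5 * (-1)^4 = -5
i=5: S_5 = -5 * (-1)^5 = 5
The first 6 terms are: [-5, 5, -5, 5, -5, 5]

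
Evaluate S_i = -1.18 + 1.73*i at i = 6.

S_6 = -1.18 + 1.73*6 = -1.18 + 10.38 = 9.2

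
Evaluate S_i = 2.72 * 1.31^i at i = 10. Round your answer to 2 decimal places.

S_10 = 2.72 * 1.31^10 ≈ 2.72 * 14.8838 ≈ 40.48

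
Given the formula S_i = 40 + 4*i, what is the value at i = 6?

S_6 = 40 + 4*6 = 40 + 24 = 64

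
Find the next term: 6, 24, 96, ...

Ratios: 24 / 6 = 4.0
This is a geometric sequence with common ratio r = 4.
Next term = 96 * 4 = 384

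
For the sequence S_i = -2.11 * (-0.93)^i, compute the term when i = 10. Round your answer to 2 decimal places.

S_10 = -2.11 * (-0.93)^10 ≈ -2.11 * 0.484 ≈ -1.02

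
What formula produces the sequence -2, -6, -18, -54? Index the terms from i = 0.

Check ratios: -6 / -2 = 3.0
Common ratio r = 3.
First term a = -2.
Formula: S_i = -2 * 3^i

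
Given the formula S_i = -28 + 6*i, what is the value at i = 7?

S_7 = -28 + 6*7 = -28 + 42 = 14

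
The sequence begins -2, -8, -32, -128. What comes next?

Ratios: -8 / -2 = 4.0
This is a geometric sequence with common ratio r = 4.
Next term = -128 * 4 = -512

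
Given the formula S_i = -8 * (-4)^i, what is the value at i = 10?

S_10 = -8 * (-4)^10 = -8 * 1048576 = -8388608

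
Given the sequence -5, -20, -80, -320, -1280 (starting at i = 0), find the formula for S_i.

Check ratios: -20 / -5 = 4.0
Common ratio r = 4.
First term a = -5.
Formula: S_i = -5 * 4^i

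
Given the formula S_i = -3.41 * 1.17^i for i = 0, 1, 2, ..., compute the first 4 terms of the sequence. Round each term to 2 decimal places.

This is a geometric sequence.
i=0: S_0 = -3.41 * 1.17^0 = -3.41
i=1: S_1 = -3.41 * 1.17^1 ≈ -3.99
i=2: S_2 = -3.41 * 1.17^2 ≈ -4.67
i=3: S_3 = -3.41 * 1.17^3 ≈ -5.46
The first 4 terms are: [-3.41, -3.99, -4.67, -5.46]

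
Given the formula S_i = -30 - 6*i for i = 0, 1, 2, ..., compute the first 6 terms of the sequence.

This is an arithmetic sequence.
i=0: S_0 = -30 + -6*0 = -30
i=1: S_1 = -30 + -6*1 = -36
i=2: S_2 = -30 + -6*2 = -42
i=3: S_3 = -30 + -6*3 = -48
i=4: S_4 = -30 + -6*4 = -54
i=5: S_5 = -30 + -6*5 = -60
The first 6 terms are: [-30, -36, -42, -48, -54, -60]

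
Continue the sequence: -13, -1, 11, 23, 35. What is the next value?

Differences: -1 - -13 = 12
This is an arithmetic sequence with common difference d = 12.
Next term = 35 + 12 = 47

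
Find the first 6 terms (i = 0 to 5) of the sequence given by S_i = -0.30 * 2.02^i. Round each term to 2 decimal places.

This is a geometric sequence.
i=0: S_0 = -0.3 * 2.02^0 = -0.3
i=1: S_1 = -0.3 * 2.02^1 ≈ -0.61
i=2: S_2 = -0.3 * 2.02^2 ≈ -1.22
i=3: S_3 = -0.3 * 2.02^3 ≈ -2.47
i=4: S_4 = -0.3 * 2.02^4 ≈ -4.99
i=5: S_5 = -0.3 * 2.02^5 ≈ -10.09
The first 6 terms are: [-0.3, -0.61, -1.22, -2.47, -4.99, -10.09]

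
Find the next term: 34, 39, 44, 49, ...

Differences: 39 - 34 = 5
This is an arithmetic sequence with common difference d = 5.
Next term = 49 + 5 = 54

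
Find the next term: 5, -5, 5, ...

Ratios: -5 / 5 = -1.0
This is a geometric sequence with common ratio r = -1.
Next term = 5 * -1 = -5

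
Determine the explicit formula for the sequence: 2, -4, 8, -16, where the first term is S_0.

Check ratios: -4 / 2 = -2.0
Common ratio r = -2.
First term a = 2.
Formula: S_i = 2 * (-2)^i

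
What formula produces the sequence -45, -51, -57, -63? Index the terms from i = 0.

Check differences: -51 - -45 = -6
-57 - -51 = -6
Common difference d = -6.
First term a = -45.
Formula: S_i = -45 - 6*i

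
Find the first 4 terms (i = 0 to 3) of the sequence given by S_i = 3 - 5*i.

This is an arithmetic sequence.
i=0: S_0 = 3 + -5*0 = 3
i=1: S_1 = 3 + -5*1 = -2
i=2: S_2 = 3 + -5*2 = -7
i=3: S_3 = 3 + -5*3 = -12
The first 4 terms are: [3, -2, -7, -12]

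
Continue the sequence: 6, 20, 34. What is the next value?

Differences: 20 - 6 = 14
This is an arithmetic sequence with common difference d = 14.
Next term = 34 + 14 = 48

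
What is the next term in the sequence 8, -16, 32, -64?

Ratios: -16 / 8 = -2.0
This is a geometric sequence with common ratio r = -2.
Next term = -64 * -2 = 128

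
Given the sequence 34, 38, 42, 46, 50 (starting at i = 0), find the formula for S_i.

Check differences: 38 - 34 = 4
42 - 38 = 4
Common difference d = 4.
First term a = 34.
Formula: S_i = 34 + 4*i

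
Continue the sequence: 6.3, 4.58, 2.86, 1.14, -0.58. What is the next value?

Differences: 4.58 - 6.3 = -1.72
This is an arithmetic sequence with common difference d = -1.72.
Next term = -0.58 + -1.72 = -2.3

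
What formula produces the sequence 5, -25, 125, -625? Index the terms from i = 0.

Check ratios: -25 / 5 = -5.0
Common ratio r = -5.
First term a = 5.
Formula: S_i = 5 * (-5)^i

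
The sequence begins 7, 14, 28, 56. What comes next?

Ratios: 14 / 7 = 2.0
This is a geometric sequence with common ratio r = 2.
Next term = 56 * 2 = 112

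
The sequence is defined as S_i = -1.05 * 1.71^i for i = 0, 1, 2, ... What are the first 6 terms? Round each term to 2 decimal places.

This is a geometric sequence.
i=0: S_0 = -1.05 * 1.71^0 = -1.05
i=1: S_1 = -1.05 * 1.71^1 ≈ -1.8
i=2: S_2 = -1.05 * 1.71^2 ≈ -3.07
i=3: S_3 = -1.05 * 1.71^3 ≈ -5.25
i=4: S_4 = -1.05 * 1.71^4 ≈ -8.98
i=5: S_5 = -1.05 * 1.71^5 ≈ -15.35
The first 6 terms are: [-1.05, -1.8, -3.07, -5.25, -8.98, -15.35]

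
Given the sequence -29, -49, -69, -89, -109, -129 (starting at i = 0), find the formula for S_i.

Check differences: -49 - -29 = -20
-69 - -49 = -20
Common difference d = -20.
First term a = -29.
Formula: S_i = -29 - 20*i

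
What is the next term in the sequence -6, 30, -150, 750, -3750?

Ratios: 30 / -6 = -5.0
This is a geometric sequence with common ratio r = -5.
Next term = -3750 * -5 = 18750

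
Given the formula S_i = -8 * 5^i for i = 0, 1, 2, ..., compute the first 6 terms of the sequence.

This is a geometric sequence.
i=0: S_0 = -8 * 5^0 = -8
i=1: S_1 = -8 * 5^1 = -40
i=2: S_2 = -8 * 5^2 = -200
i=3: S_3 = -8 * 5^3 = -1000
i=4: S_4 = -8 * 5^4 = -5000
i=5: S_5 = -8 * 5^5 = -25000
The first 6 terms are: [-8, -40, -200, -1000, -5000, -25000]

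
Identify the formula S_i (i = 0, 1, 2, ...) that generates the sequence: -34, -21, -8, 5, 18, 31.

Check differences: -21 - -34 = 13
-8 - -21 = 13
Common difference d = 13.
First term a = -34.
Formula: S_i = -34 + 13*i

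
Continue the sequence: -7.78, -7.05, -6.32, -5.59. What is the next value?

Differences: -7.05 - -7.78 = 0.73
This is an arithmetic sequence with common difference d = 0.73.
Next term = -5.59 + 0.73 = -4.86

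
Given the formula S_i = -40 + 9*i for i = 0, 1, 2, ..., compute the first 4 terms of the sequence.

This is an arithmetic sequence.
i=0: S_0 = -40 + 9*0 = -40
i=1: S_1 = -40 + 9*1 = -31
i=2: S_2 = -40 + 9*2 = -22
i=3: S_3 = -40 + 9*3 = -13
The first 4 terms are: [-40, -31, -22, -13]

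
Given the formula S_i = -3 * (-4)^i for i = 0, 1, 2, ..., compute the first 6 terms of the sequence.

This is a geometric sequence.
i=0: S_0 = -3 * (-4)^0 = -3
i=1: S_1 = -3 * (-4)^1 = 12
i=2: S_2 = -3 * (-4)^2 = -48
i=3: S_3 = -3 * (-4)^3 = 192
i=4: S_4 = -3 * (-4)^4 = -768
i=5: S_5 = -3 * (-4)^5 = 3072
The first 6 terms are: [-3, 12, -48, 192, -768, 3072]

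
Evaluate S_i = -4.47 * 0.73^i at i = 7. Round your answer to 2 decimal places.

S_7 = -4.47 * 0.73^7 ≈ -4.47 * 0.1105 ≈ -0.49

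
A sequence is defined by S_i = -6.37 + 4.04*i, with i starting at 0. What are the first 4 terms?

This is an arithmetic sequence.
i=0: S_0 = -6.37 + 4.04*0 = -6.37
i=1: S_1 = -6.37 + 4.04*1 = -2.33
i=2: S_2 = -6.37 + 4.04*2 = 1.71
i=3: S_3 = -6.37 + 4.04*3 = 5.75
The first 4 terms are: [-6.37, -2.33, 1.71, 5.75]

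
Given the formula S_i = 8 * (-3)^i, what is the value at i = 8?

S_8 = 8 * (-3)^8 = 8 * 6561 = 52488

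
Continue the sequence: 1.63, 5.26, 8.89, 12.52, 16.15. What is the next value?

Differences: 5.26 - 1.63 = 3.63
This is an arithmetic sequence with common difference d = 3.63.
Next term = 16.15 + 3.63 = 19.78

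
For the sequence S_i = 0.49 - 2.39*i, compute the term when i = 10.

S_10 = 0.49 + -2.39*10 = 0.49 + -23.9 = -23.41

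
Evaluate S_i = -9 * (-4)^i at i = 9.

S_9 = -9 * (-4)^9 = -9 * -262144 = 2359296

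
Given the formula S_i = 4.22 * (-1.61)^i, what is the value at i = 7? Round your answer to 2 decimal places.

S_7 = 4.22 * (-1.61)^7 ≈ 4.22 * -28.0402 ≈ -118.33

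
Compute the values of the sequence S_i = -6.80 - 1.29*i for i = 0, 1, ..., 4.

This is an arithmetic sequence.
i=0: S_0 = -6.8 + -1.29*0 = -6.8
i=1: S_1 = -6.8 + -1.29*1 = -8.09
i=2: S_2 = -6.8 + -1.29*2 = -9.38
i=3: S_3 = -6.8 + -1.29*3 = -10.67
i=4: S_4 = -6.8 + -1.29*4 = -11.96
The first 5 terms are: [-6.8, -8.09, -9.38, -10.67, -11.96]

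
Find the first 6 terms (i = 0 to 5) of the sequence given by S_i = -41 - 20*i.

This is an arithmetic sequence.
i=0: S_0 = -41 + -20*0 = -41
i=1: S_1 = -41 + -20*1 = -61
i=2: S_2 = -41 + -20*2 = -81
i=3: S_3 = -41 + -20*3 = -101
i=4: S_4 = -41 + -20*4 = -121
i=5: S_5 = -41 + -20*5 = -141
The first 6 terms are: [-41, -61, -81, -101, -121, -141]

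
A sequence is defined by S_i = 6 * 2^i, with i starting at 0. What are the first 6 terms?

This is a geometric sequence.
i=0: S_0 = 6 * 2^0 = 6
i=1: S_1 = 6 * 2^1 = 12
i=2: S_2 = 6 * 2^2 = 24
i=3: S_3 = 6 * 2^3 = 48
i=4: S_4 = 6 * 2^4 = 96
i=5: S_5 = 6 * 2^5 = 192
The first 6 terms are: [6, 12, 24, 48, 96, 192]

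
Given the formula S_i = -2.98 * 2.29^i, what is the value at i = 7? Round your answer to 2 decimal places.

S_7 = -2.98 * 2.29^7 ≈ -2.98 * 330.2542 ≈ -984.16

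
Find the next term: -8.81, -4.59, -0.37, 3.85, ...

Differences: -4.59 - -8.81 = 4.22
This is an arithmetic sequence with common difference d = 4.22.
Next term = 3.85 + 4.22 = 8.07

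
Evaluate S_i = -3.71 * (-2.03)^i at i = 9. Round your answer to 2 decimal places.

S_9 = -3.71 * (-2.03)^9 ≈ -3.71 * -585.4157 ≈ 2171.89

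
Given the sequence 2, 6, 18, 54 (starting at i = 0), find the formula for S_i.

Check ratios: 6 / 2 = 3.0
Common ratio r = 3.
First term a = 2.
Formula: S_i = 2 * 3^i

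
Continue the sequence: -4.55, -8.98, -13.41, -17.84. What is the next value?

Differences: -8.98 - -4.55 = -4.43
This is an arithmetic sequence with common difference d = -4.43.
Next term = -17.84 + -4.43 = -22.27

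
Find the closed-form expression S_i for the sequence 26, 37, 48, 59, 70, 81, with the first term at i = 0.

Check differences: 37 - 26 = 11
48 - 37 = 11
Common difference d = 11.
First term a = 26.
Formula: S_i = 26 + 11*i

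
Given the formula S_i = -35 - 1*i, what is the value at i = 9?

S_9 = -35 + -1*9 = -35 + -9 = -44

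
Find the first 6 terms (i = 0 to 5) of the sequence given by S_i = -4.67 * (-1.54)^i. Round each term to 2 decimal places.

This is a geometric sequence.
i=0: S_0 = -4.67 * (-1.54)^0 = -4.67
i=1: S_1 = -4.67 * (-1.54)^1 ≈ 7.19
i=2: S_2 = -4.67 * (-1.54)^2 ≈ -11.08
i=3: S_3 = -4.67 * (-1.54)^3 ≈ 17.06
i=4: S_4 = -4.67 * (-1.54)^4 ≈ -26.27
i=5: S_5 = -4.67 * (-1.54)^5 ≈ 40.45
The first 6 terms are: [-4.67, 7.19, -11.08, 17.06, -26.27, 40.45]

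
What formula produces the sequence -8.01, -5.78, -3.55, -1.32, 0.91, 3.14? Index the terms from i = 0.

Check differences: -5.78 - -8.01 = 2.23
-3.55 - -5.78 = 2.23
Common difference d = 2.23.
First term a = -8.01.
Formula: S_i = -8.01 + 2.23*i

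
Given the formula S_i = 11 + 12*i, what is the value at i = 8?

S_8 = 11 + 12*8 = 11 + 96 = 107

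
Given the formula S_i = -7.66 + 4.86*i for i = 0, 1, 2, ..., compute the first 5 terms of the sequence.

This is an arithmetic sequence.
i=0: S_0 = -7.66 + 4.86*0 = -7.66
i=1: S_1 = -7.66 + 4.86*1 = -2.8
i=2: S_2 = -7.66 + 4.86*2 = 2.06
i=3: S_3 = -7.66 + 4.86*3 = 6.92
i=4: S_4 = -7.66 + 4.86*4 = 11.78
The first 5 terms are: [-7.66, -2.8, 2.06, 6.92, 11.78]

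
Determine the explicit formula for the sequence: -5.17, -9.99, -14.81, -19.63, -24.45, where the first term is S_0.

Check differences: -9.99 - -5.17 = -4.82
-14.81 - -9.99 = -4.82
Common difference d = -4.82.
First term a = -5.17.
Formula: S_i = -5.17 - 4.82*i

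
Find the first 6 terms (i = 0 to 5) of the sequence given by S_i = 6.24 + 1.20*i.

This is an arithmetic sequence.
i=0: S_0 = 6.24 + 1.2*0 = 6.24
i=1: S_1 = 6.24 + 1.2*1 = 7.44
i=2: S_2 = 6.24 + 1.2*2 = 8.64
i=3: S_3 = 6.24 + 1.2*3 = 9.84
i=4: S_4 = 6.24 + 1.2*4 = 11.04
i=5: S_5 = 6.24 + 1.2*5 = 12.24
The first 6 terms are: [6.24, 7.44, 8.64, 9.84, 11.04, 12.24]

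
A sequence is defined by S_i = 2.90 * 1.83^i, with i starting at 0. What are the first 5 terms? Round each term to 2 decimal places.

This is a geometric sequence.
i=0: S_0 = 2.9 * 1.83^0 = 2.9
i=1: S_1 = 2.9 * 1.83^1 ≈ 5.31
i=2: S_2 = 2.9 * 1.83^2 ≈ 9.71
i=3: S_3 = 2.9 * 1.83^3 ≈ 17.77
i=4: S_4 = 2.9 * 1.83^4 ≈ 32.52
The first 5 terms are: [2.9, 5.31, 9.71, 17.77, 32.52]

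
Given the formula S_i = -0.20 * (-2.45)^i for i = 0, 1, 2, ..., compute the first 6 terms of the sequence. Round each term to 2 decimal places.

This is a geometric sequence.
i=0: S_0 = -0.2 * (-2.45)^0 = -0.2
i=1: S_1 = -0.2 * (-2.45)^1 = 0.49
i=2: S_2 = -0.2 * (-2.45)^2 ≈ -1.2
i=3: S_3 = -0.2 * (-2.45)^3 ≈ 2.94
i=4: S_4 = -0.2 * (-2.45)^4 ≈ -7.21
i=5: S_5 = -0.2 * (-2.45)^5 ≈ 17.65
The first 6 terms are: [-0.2, 0.49, -1.2, 2.94, -7.21, 17.65]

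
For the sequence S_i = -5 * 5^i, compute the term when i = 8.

S_8 = -5 * 5^8 = -5 * 390625 = -1953125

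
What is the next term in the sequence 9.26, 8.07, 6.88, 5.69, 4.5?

Differences: 8.07 - 9.26 = -1.19
This is an arithmetic sequence with common difference d = -1.19.
Next term = 4.5 + -1.19 = 3.31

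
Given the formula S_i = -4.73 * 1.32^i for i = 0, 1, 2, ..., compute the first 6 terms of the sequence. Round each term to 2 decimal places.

This is a geometric sequence.
i=0: S_0 = -4.73 * 1.32^0 = -4.73
i=1: S_1 = -4.73 * 1.32^1 ≈ -6.24
i=2: S_2 = -4.73 * 1.32^2 ≈ -8.24
i=3: S_3 = -4.73 * 1.32^3 ≈ -10.88
i=4: S_4 = -4.73 * 1.32^4 ≈ -14.36
i=5: S_5 = -4.73 * 1.32^5 ≈ -18.96
The first 6 terms are: [-4.73, -6.24, -8.24, -10.88, -14.36, -18.96]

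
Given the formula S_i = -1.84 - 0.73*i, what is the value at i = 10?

S_10 = -1.84 + -0.73*10 = -1.84 + -7.3 = -9.14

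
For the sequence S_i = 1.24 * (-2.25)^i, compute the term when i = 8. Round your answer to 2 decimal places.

S_8 = 1.24 * (-2.25)^8 ≈ 1.24 * 656.8408 ≈ 814.48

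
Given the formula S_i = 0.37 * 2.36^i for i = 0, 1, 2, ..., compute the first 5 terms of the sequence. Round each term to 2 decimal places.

This is a geometric sequence.
i=0: S_0 = 0.37 * 2.36^0 = 0.37
i=1: S_1 = 0.37 * 2.36^1 ≈ 0.87
i=2: S_2 = 0.37 * 2.36^2 ≈ 2.06
i=3: S_3 = 0.37 * 2.36^3 ≈ 4.86
i=4: S_4 = 0.37 * 2.36^4 ≈ 11.48
The first 5 terms are: [0.37, 0.87, 2.06, 4.86, 11.48]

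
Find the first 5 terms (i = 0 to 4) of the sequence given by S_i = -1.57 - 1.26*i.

This is an arithmetic sequence.
i=0: S_0 = -1.57 + -1.26*0 = -1.57
i=1: S_1 = -1.57 + -1.26*1 = -2.83
i=2: S_2 = -1.57 + -1.26*2 = -4.09
i=3: S_3 = -1.57 + -1.26*3 = -5.35
i=4: S_4 = -1.57 + -1.26*4 = -6.61
The first 5 terms are: [-1.57, -2.83, -4.09, -5.35, -6.61]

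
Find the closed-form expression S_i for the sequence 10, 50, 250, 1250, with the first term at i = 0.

Check ratios: 50 / 10 = 5.0
Common ratio r = 5.
First term a = 10.
Formula: S_i = 10 * 5^i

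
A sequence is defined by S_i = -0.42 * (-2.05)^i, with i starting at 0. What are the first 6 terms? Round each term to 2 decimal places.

This is a geometric sequence.
i=0: S_0 = -0.42 * (-2.05)^0 = -0.42
i=1: S_1 = -0.42 * (-2.05)^1 ≈ 0.86
i=2: S_2 = -0.42 * (-2.05)^2 ≈ -1.77
i=3: S_3 = -0.42 * (-2.05)^3 ≈ 3.62
i=4: S_4 = -0.42 * (-2.05)^4 ≈ -7.42
i=5: S_5 = -0.42 * (-2.05)^5 ≈ 15.21
The first 6 terms are: [-0.42, 0.86, -1.77, 3.62, -7.42, 15.21]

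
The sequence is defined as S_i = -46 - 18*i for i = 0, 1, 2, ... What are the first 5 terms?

This is an arithmetic sequence.
i=0: S_0 = -46 + -18*0 = -46
i=1: S_1 = -46 + -18*1 = -64
i=2: S_2 = -46 + -18*2 = -82
i=3: S_3 = -46 + -18*3 = -100
i=4: S_4 = -46 + -18*4 = -118
The first 5 terms are: [-46, -64, -82, -100, -118]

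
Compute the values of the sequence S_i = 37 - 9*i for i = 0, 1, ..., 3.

This is an arithmetic sequence.
i=0: S_0 = 37 + -9*0 = 37
i=1: S_1 = 37 + -9*1 = 28
i=2: S_2 = 37 + -9*2 = 19
i=3: S_3 = 37 + -9*3 = 10
The first 4 terms are: [37, 28, 19, 10]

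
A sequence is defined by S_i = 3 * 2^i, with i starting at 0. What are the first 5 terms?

This is a geometric sequence.
i=0: S_0 = 3 * 2^0 = 3
i=1: S_1 = 3 * 2^1 = 6
i=2: S_2 = 3 * 2^2 = 12
i=3: S_3 = 3 * 2^3 = 24
i=4: S_4 = 3 * 2^4 = 48
The first 5 terms are: [3, 6, 12, 24, 48]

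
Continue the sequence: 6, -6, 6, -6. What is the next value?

Ratios: -6 / 6 = -1.0
This is a geometric sequence with common ratio r = -1.
Next term = -6 * -1 = 6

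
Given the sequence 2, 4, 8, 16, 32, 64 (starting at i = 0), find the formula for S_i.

Check ratios: 4 / 2 = 2.0
Common ratio r = 2.
First term a = 2.
Formula: S_i = 2 * 2^i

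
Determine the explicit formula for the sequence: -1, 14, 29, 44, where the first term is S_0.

Check differences: 14 - -1 = 15
29 - 14 = 15
Common difference d = 15.
First term a = -1.
Formula: S_i = -1 + 15*i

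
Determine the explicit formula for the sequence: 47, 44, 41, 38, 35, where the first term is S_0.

Check differences: 44 - 47 = -3
41 - 44 = -3
Common difference d = -3.
First term a = 47.
Formula: S_i = 47 - 3*i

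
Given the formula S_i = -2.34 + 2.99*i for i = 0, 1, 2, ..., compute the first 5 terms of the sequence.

This is an arithmetic sequence.
i=0: S_0 = -2.34 + 2.99*0 = -2.34
i=1: S_1 = -2.34 + 2.99*1 = 0.65
i=2: S_2 = -2.34 + 2.99*2 = 3.64
i=3: S_3 = -2.34 + 2.99*3 = 6.63
i=4: S_4 = -2.34 + 2.99*4 = 9.62
The first 5 terms are: [-2.34, 0.65, 3.64, 6.63, 9.62]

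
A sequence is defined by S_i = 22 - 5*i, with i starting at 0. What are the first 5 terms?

This is an arithmetic sequence.
i=0: S_0 = 22 + -5*0 = 22
i=1: S_1 = 22 + -5*1 = 17
i=2: S_2 = 22 + -5*2 = 12
i=3: S_3 = 22 + -5*3 = 7
i=4: S_4 = 22 + -5*4 = 2
The first 5 terms are: [22, 17, 12, 7, 2]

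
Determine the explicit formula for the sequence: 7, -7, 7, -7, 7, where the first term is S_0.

Check ratios: -7 / 7 = -1.0
Common ratio r = -1.
First term a = 7.
Formula: S_i = 7 * (-1)^i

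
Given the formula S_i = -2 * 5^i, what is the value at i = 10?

S_10 = -2 * 5^10 = -2 * 9765625 = -19531250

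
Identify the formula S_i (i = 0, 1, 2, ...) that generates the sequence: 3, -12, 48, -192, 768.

Check ratios: -12 / 3 = -4.0
Common ratio r = -4.
First term a = 3.
Formula: S_i = 3 * (-4)^i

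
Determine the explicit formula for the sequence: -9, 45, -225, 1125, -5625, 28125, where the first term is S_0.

Check ratios: 45 / -9 = -5.0
Common ratio r = -5.
First term a = -9.
Formula: S_i = -9 * (-5)^i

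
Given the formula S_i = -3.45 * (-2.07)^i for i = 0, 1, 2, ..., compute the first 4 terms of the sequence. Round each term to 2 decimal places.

This is a geometric sequence.
i=0: S_0 = -3.45 * (-2.07)^0 = -3.45
i=1: S_1 = -3.45 * (-2.07)^1 ≈ 7.14
i=2: S_2 = -3.45 * (-2.07)^2 ≈ -14.78
i=3: S_3 = -3.45 * (-2.07)^3 ≈ 30.6
The first 4 terms are: [-3.45, 7.14, -14.78, 30.6]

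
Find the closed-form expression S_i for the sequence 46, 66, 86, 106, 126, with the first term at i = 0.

Check differences: 66 - 46 = 20
86 - 66 = 20
Common difference d = 20.
First term a = 46.
Formula: S_i = 46 + 20*i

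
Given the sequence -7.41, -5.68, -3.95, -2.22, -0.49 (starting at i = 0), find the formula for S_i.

Check differences: -5.68 - -7.41 = 1.73
-3.95 - -5.68 = 1.73
Common difference d = 1.73.
First term a = -7.41.
Formula: S_i = -7.41 + 1.73*i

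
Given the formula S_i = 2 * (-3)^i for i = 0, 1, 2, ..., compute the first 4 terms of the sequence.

This is a geometric sequence.
i=0: S_0 = 2 * (-3)^0 = 2
i=1: S_1 = 2 * (-3)^1 = -6
i=2: S_2 = 2 * (-3)^2 = 18
i=3: S_3 = 2 * (-3)^3 = -54
The first 4 terms are: [2, -6, 18, -54]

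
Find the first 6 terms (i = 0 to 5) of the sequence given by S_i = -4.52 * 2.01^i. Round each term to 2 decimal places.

This is a geometric sequence.
i=0: S_0 = -4.52 * 2.01^0 = -4.52
i=1: S_1 = -4.52 * 2.01^1 ≈ -9.09
i=2: S_2 = -4.52 * 2.01^2 ≈ -18.26
i=3: S_3 = -4.52 * 2.01^3 ≈ -36.71
i=4: S_4 = -4.52 * 2.01^4 ≈ -73.78
i=5: S_5 = -4.52 * 2.01^5 ≈ -148.29
The first 6 terms are: [-4.52, -9.09, -18.26, -36.71, -73.78, -148.29]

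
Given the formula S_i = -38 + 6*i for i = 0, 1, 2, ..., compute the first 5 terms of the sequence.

This is an arithmetic sequence.
i=0: S_0 = -38 + 6*0 = -38
i=1: S_1 = -38 + 6*1 = -32
i=2: S_2 = -38 + 6*2 = -26
i=3: S_3 = -38 + 6*3 = -20
i=4: S_4 = -38 + 6*4 = -14
The first 5 terms are: [-38, -32, -26, -20, -14]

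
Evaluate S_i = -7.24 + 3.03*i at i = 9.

S_9 = -7.24 + 3.03*9 = -7.24 + 27.27 = 20.03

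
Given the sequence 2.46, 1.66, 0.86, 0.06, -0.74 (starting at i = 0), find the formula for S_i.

Check differences: 1.66 - 2.46 = -0.8
0.86 - 1.66 = -0.8
Common difference d = -0.8.
First term a = 2.46.
Formula: S_i = 2.46 - 0.80*i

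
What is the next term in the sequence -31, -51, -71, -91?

Differences: -51 - -31 = -20
This is an arithmetic sequence with common difference d = -20.
Next term = -91 + -20 = -111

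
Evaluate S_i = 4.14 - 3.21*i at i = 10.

S_10 = 4.14 + -3.21*10 = 4.14 + -32.1 = -27.96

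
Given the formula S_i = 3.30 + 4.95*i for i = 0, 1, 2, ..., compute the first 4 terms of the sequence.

This is an arithmetic sequence.
i=0: S_0 = 3.3 + 4.95*0 = 3.3
i=1: S_1 = 3.3 + 4.95*1 = 8.25
i=2: S_2 = 3.3 + 4.95*2 = 13.2
i=3: S_3 = 3.3 + 4.95*3 = 18.15
The first 4 terms are: [3.3, 8.25, 13.2, 18.15]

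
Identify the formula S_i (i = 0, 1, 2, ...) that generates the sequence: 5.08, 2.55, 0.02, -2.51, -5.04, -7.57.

Check differences: 2.55 - 5.08 = -2.53
0.02 - 2.55 = -2.53
Common difference d = -2.53.
First term a = 5.08.
Formula: S_i = 5.08 - 2.53*i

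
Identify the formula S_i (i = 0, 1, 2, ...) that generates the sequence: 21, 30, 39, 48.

Check differences: 30 - 21 = 9
39 - 30 = 9
Common difference d = 9.
First term a = 21.
Formula: S_i = 21 + 9*i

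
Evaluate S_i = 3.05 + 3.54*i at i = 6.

S_6 = 3.05 + 3.54*6 = 3.05 + 21.24 = 24.29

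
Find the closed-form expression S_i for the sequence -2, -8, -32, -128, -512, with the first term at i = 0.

Check ratios: -8 / -2 = 4.0
Common ratio r = 4.
First term a = -2.
Formula: S_i = -2 * 4^i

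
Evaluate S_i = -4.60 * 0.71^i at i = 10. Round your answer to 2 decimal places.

S_10 = -4.6 * 0.71^10 ≈ -4.6 * 0.0326 ≈ -0.15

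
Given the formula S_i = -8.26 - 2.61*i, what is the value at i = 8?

S_8 = -8.26 + -2.61*8 = -8.26 + -20.88 = -29.14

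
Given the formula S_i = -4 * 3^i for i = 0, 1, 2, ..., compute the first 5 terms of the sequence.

This is a geometric sequence.
i=0: S_0 = -4 * 3^0 = -4
i=1: S_1 = -4 * 3^1 = -12
i=2: S_2 = -4 * 3^2 = -36
i=3: S_3 = -4 * 3^3 = -108
i=4: S_4 = -4 * 3^4 = -324
The first 5 terms are: [-4, -12, -36, -108, -324]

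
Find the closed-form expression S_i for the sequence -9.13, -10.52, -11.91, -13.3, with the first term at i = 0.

Check differences: -10.52 - -9.13 = -1.39
-11.91 - -10.52 = -1.39
Common difference d = -1.39.
First term a = -9.13.
Formula: S_i = -9.13 - 1.39*i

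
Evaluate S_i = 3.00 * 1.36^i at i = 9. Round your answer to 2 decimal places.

S_9 = 3.0 * 1.36^9 ≈ 3.0 * 15.9166 ≈ 47.75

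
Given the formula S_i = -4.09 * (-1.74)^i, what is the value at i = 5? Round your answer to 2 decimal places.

S_5 = -4.09 * (-1.74)^5 ≈ -4.09 * -15.9495 ≈ 65.23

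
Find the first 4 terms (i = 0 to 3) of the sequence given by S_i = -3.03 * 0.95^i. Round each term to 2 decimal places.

This is a geometric sequence.
i=0: S_0 = -3.03 * 0.95^0 = -3.03
i=1: S_1 = -3.03 * 0.95^1 ≈ -2.88
i=2: S_2 = -3.03 * 0.95^2 ≈ -2.73
i=3: S_3 = -3.03 * 0.95^3 ≈ -2.6
The first 4 terms are: [-3.03, -2.88, -2.73, -2.6]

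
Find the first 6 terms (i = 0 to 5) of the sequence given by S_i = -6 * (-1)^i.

This is a geometric sequence.
i=0: S_0 = -6 * (-1)^0 = -6
i=1: S_1 = -6 * (-1)^1 = 6
i=2: S_2 = -6 * (-1)^2 = -6
i=3: S_3 = -6 * (-1)^3 = 6
i=4: S_4 = -6 * (-1)^4 = -6
i=5: S_5 = -6 * (-1)^5 = 6
The first 6 terms are: [-6, 6, -6, 6, -6, 6]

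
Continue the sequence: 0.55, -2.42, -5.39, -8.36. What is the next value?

Differences: -2.42 - 0.55 = -2.97
This is an arithmetic sequence with common difference d = -2.97.
Next term = -8.36 + -2.97 = -11.33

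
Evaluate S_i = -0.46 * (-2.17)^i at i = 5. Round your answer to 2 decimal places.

S_5 = -0.46 * (-2.17)^5 ≈ -0.46 * -48.117 ≈ 22.13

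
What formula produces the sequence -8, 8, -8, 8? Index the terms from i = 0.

Check ratios: 8 / -8 = -1.0
Common ratio r = -1.
First term a = -8.
Formula: S_i = -8 * (-1)^i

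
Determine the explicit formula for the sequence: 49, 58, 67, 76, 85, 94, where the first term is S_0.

Check differences: 58 - 49 = 9
67 - 58 = 9
Common difference d = 9.
First term a = 49.
Formula: S_i = 49 + 9*i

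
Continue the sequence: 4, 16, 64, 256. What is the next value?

Ratios: 16 / 4 = 4.0
This is a geometric sequence with common ratio r = 4.
Next term = 256 * 4 = 1024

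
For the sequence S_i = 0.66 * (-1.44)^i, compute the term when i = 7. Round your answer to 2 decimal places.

S_7 = 0.66 * (-1.44)^7 ≈ 0.66 * -12.8392 ≈ -8.47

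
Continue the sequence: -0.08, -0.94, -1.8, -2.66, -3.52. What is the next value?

Differences: -0.94 - -0.08 = -0.86
This is an arithmetic sequence with common difference d = -0.86.
Next term = -3.52 + -0.86 = -4.38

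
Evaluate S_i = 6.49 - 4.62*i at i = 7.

S_7 = 6.49 + -4.62*7 = 6.49 + -32.34 = -25.85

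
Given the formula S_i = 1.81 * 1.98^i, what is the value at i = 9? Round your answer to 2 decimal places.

S_9 = 1.81 * 1.98^9 ≈ 1.81 * 467.7208 ≈ 846.57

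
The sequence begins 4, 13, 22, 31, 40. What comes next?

Differences: 13 - 4 = 9
This is an arithmetic sequence with common difference d = 9.
Next term = 40 + 9 = 49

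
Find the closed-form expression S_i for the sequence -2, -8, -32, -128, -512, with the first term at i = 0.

Check ratios: -8 / -2 = 4.0
Common ratio r = 4.
First term a = -2.
Formula: S_i = -2 * 4^i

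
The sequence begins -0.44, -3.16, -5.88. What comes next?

Differences: -3.16 - -0.44 = -2.72
This is an arithmetic sequence with common difference d = -2.72.
Next term = -5.88 + -2.72 = -8.6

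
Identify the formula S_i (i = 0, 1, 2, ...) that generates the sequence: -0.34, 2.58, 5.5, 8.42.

Check differences: 2.58 - -0.34 = 2.92
5.5 - 2.58 = 2.92
Common difference d = 2.92.
First term a = -0.34.
Formula: S_i = -0.34 + 2.92*i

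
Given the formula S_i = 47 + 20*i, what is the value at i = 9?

S_9 = 47 + 20*9 = 47 + 180 = 227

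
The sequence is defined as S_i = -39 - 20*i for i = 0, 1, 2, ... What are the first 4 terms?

This is an arithmetic sequence.
i=0: S_0 = -39 + -20*0 = -39
i=1: S_1 = -39 + -20*1 = -59
i=2: S_2 = -39 + -20*2 = -79
i=3: S_3 = -39 + -20*3 = -99
The first 4 terms are: [-39, -59, -79, -99]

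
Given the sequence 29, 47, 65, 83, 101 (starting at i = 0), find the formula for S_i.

Check differences: 47 - 29 = 18
65 - 47 = 18
Common difference d = 18.
First term a = 29.
Formula: S_i = 29 + 18*i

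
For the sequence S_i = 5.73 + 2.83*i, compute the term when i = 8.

S_8 = 5.73 + 2.83*8 = 5.73 + 22.64 = 28.37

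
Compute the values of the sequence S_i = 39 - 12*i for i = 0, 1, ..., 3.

This is an arithmetic sequence.
i=0: S_0 = 39 + -12*0 = 39
i=1: S_1 = 39 + -12*1 = 27
i=2: S_2 = 39 + -12*2 = 15
i=3: S_3 = 39 + -12*3 = 3
The first 4 terms are: [39, 27, 15, 3]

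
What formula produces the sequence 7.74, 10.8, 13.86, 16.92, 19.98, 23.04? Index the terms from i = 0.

Check differences: 10.8 - 7.74 = 3.06
13.86 - 10.8 = 3.06
Common difference d = 3.06.
First term a = 7.74.
Formula: S_i = 7.74 + 3.06*i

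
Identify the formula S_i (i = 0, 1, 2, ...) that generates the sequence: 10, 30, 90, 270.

Check ratios: 30 / 10 = 3.0
Common ratio r = 3.
First term a = 10.
Formula: S_i = 10 * 3^i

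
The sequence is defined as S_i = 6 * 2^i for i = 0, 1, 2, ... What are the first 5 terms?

This is a geometric sequence.
i=0: S_0 = 6 * 2^0 = 6
i=1: S_1 = 6 * 2^1 = 12
i=2: S_2 = 6 * 2^2 = 24
i=3: S_3 = 6 * 2^3 = 48
i=4: S_4 = 6 * 2^4 = 96
The first 5 terms are: [6, 12, 24, 48, 96]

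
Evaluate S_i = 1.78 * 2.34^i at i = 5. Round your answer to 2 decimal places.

S_5 = 1.78 * 2.34^5 ≈ 1.78 * 70.1583 ≈ 124.88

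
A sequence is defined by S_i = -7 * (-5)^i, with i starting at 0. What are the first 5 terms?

This is a geometric sequence.
i=0: S_0 = -7 * (-5)^0 = -7
i=1: S_1 = -7 * (-5)^1 = 35
i=2: S_2 = -7 * (-5)^2 = -175
i=3: S_3 = -7 * (-5)^3 = 875
i=4: S_4 = -7 * (-5)^4 = -4375
The first 5 terms are: [-7, 35, -175, 875, -4375]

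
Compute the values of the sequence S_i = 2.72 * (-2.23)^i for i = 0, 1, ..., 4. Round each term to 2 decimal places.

This is a geometric sequence.
i=0: S_0 = 2.72 * (-2.23)^0 = 2.72
i=1: S_1 = 2.72 * (-2.23)^1 ≈ -6.07
i=2: S_2 = 2.72 * (-2.23)^2 ≈ 13.53
i=3: S_3 = 2.72 * (-2.23)^3 ≈ -30.16
i=4: S_4 = 2.72 * (-2.23)^4 ≈ 67.26
The first 5 terms are: [2.72, -6.07, 13.53, -30.16, 67.26]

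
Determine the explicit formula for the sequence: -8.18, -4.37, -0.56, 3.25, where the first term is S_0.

Check differences: -4.37 - -8.18 = 3.81
-0.56 - -4.37 = 3.81
Common difference d = 3.81.
First term a = -8.18.
Formula: S_i = -8.18 + 3.81*i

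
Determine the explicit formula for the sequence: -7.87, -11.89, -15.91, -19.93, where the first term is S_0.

Check differences: -11.89 - -7.87 = -4.02
-15.91 - -11.89 = -4.02
Common difference d = -4.02.
First term a = -7.87.
Formula: S_i = -7.87 - 4.02*i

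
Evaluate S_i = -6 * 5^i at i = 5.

S_5 = -6 * 5^5 = -6 * 3125 = -18750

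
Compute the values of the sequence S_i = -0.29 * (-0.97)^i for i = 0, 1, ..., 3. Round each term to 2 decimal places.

This is a geometric sequence.
i=0: S_0 = -0.29 * (-0.97)^0 = -0.29
i=1: S_1 = -0.29 * (-0.97)^1 ≈ 0.28
i=2: S_2 = -0.29 * (-0.97)^2 ≈ -0.27
i=3: S_3 = -0.29 * (-0.97)^3 ≈ 0.26
The first 4 terms are: [-0.29, 0.28, -0.27, 0.26]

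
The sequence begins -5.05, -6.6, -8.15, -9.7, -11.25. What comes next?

Differences: -6.6 - -5.05 = -1.55
This is an arithmetic sequence with common difference d = -1.55.
Next term = -11.25 + -1.55 = -12.8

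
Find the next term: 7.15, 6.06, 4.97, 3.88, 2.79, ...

Differences: 6.06 - 7.15 = -1.09
This is an arithmetic sequence with common difference d = -1.09.
Next term = 2.79 + -1.09 = 1.7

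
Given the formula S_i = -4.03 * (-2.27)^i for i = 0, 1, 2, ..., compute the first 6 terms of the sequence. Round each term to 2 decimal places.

This is a geometric sequence.
i=0: S_0 = -4.03 * (-2.27)^0 = -4.03
i=1: S_1 = -4.03 * (-2.27)^1 ≈ 9.15
i=2: S_2 = -4.03 * (-2.27)^2 ≈ -20.77
i=3: S_3 = -4.03 * (-2.27)^3 ≈ 47.14
i=4: S_4 = -4.03 * (-2.27)^4 ≈ -107.01
i=5: S_5 = -4.03 * (-2.27)^5 ≈ 242.9
The first 6 terms are: [-4.03, 9.15, -20.77, 47.14, -107.01, 242.9]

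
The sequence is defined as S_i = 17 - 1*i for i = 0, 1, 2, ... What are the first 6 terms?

This is an arithmetic sequence.
i=0: S_0 = 17 + -1*0 = 17
i=1: S_1 = 17 + -1*1 = 16
i=2: S_2 = 17 + -1*2 = 15
i=3: S_3 = 17 + -1*3 = 14
i=4: S_4 = 17 + -1*4 = 13
i=5: S_5 = 17 + -1*5 = 12
The first 6 terms are: [17, 16, 15, 14, 13, 12]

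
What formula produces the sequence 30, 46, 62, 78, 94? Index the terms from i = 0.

Check differences: 46 - 30 = 16
62 - 46 = 16
Common difference d = 16.
First term a = 30.
Formula: S_i = 30 + 16*i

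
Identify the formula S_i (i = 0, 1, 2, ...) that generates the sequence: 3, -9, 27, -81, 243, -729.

Check ratios: -9 / 3 = -3.0
Common ratio r = -3.
First term a = 3.
Formula: S_i = 3 * (-3)^i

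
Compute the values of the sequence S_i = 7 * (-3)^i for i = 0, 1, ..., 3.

This is a geometric sequence.
i=0: S_0 = 7 * (-3)^0 = 7
i=1: S_1 = 7 * (-3)^1 = -21
i=2: S_2 = 7 * (-3)^2 = 63
i=3: S_3 = 7 * (-3)^3 = -189
The first 4 terms are: [7, -21, 63, -189]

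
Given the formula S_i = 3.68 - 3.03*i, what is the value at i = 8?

S_8 = 3.68 + -3.03*8 = 3.68 + -24.24 = -20.56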